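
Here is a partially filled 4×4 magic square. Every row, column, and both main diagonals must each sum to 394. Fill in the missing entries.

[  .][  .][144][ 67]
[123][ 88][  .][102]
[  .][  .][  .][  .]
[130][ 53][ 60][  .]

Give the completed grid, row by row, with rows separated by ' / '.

46 137 144 67 / 123 88 81 102 / 95 116 109 74 / 130 53 60 151

Row 2: 123 + 88 + 102 + ? = 394, so (2,3) = 81.
Row 4 must total 394; the given cells sum to 243, so (4,4) = 151.
From column 3, 394 − (144 + 81 + 60) gives (3,3) = 109.
Column 4: 67 + 102 + 151 + ? = 394, so (3,4) = 74.
The remaining cell in main diagonal is (1,1) = 394 − 348 = 46.
The remaining cell in anti-diagonal is (3,2) = 394 − 278 = 116.
Row 1 must total 394; the given cells sum to 257, so (1,2) = 137.
Row 3: 116 + 109 + 74 + ? = 394, so (3,1) = 95.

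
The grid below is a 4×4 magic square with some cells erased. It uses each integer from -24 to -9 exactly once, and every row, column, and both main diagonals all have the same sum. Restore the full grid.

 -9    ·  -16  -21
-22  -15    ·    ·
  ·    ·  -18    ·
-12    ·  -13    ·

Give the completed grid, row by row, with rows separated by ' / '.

-9 -20 -16 -21 / -22 -15 -19 -10 / -23 -14 -18 -11 / -12 -17 -13 -24

The entries are -24 through -9, which sum to -264, so each line sums to -264/4 = -66.
Row 1 must total -66; the given cells sum to -46, so (1,2) = -20.
The remaining cell in column 1 is (3,1) = -66 − (-43) = -23.
Using column 3: -16 + (-18) + (-13) + ? → (2,3) = -66 − (-47) = -19.
Main diagonal needs -66; the known cells sum to -42, so (4,4) = -24.
Anti-diagonal needs -66; the known cells sum to -52, so (3,2) = -14.
Row 2 must total -66; the given cells sum to -56, so (2,4) = -10.
Using row 3: -23 + (-14) + (-18) + ? → (3,4) = -66 − (-55) = -11.
Row 4: -12 + (-13) + (-24) + ? = -66, so (4,2) = -17.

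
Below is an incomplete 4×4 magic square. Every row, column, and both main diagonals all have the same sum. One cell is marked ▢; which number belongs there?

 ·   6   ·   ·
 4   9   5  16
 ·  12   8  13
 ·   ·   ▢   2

11

Row 2 is complete and sums to 34; that is the magic constant.
Using row 3: 12 + 8 + 13 + ? → (3,1) = 34 − 33 = 1.
From column 2, 34 − (6 + 9 + 12) gives (4,2) = 7.
From column 4, 34 − (16 + 13 + 2) gives (1,4) = 3.
The remaining cell in main diagonal is (1,1) = 34 − 19 = 15.
Anti-diagonal must total 34; the given cells sum to 20, so (4,1) = 14.
Row 1 needs 34; the known cells sum to 24, so (1,3) = 10.
Row 4 must total 34; the given cells sum to 23, so (4,3) = 11.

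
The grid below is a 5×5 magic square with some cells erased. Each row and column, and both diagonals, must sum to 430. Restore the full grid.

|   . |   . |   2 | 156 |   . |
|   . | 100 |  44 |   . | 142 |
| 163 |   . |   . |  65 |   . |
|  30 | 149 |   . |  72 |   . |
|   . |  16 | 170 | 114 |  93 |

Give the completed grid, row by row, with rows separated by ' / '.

Row 5: 16 + 170 + 114 + 93 + ? = 430, so (5,1) = 37.
The remaining cell in column 4 is (2,4) = 430 − 407 = 23.
Row 2 needs 430; the known cells sum to 309, so (2,1) = 121.
Column 1 needs 430; the known cells sum to 351, so (1,1) = 79.
Main diagonal needs 430; the known cells sum to 344, so (3,3) = 86.
Anti-diagonal needs 430; the known cells sum to 295, so (1,5) = 135.
The remaining cell in row 1 is (1,2) = 430 − 372 = 58.
From column 2, 430 − (58 + 100 + 149 + 16) gives (3,2) = 107.
Column 3 needs 430; the known cells sum to 302, so (4,3) = 128.
Row 3 needs 430; the known cells sum to 421, so (3,5) = 9.
The remaining cell in row 4 is (4,5) = 430 − 379 = 51.

79 58 2 156 135 / 121 100 44 23 142 / 163 107 86 65 9 / 30 149 128 72 51 / 37 16 170 114 93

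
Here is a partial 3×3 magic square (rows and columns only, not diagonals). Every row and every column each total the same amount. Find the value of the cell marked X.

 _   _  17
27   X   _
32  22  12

Row 3 is complete and sums to 66; that is the magic constant.
Using column 1: 27 + 32 + ? → (1,1) = 66 − 59 = 7.
From column 3, 66 − (17 + 12) gives (2,3) = 37.
Using row 1: 7 + 17 + ? → (1,2) = 66 − 24 = 42.
From row 2, 66 − (27 + 37) gives (2,2) = 2.

2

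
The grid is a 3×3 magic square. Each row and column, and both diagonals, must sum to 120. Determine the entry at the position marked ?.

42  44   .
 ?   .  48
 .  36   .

32

Row 1 needs 120; the known cells sum to 86, so (1,3) = 34.
Using column 2: 44 + 36 + ? → (2,2) = 120 − 80 = 40.
Column 3 must total 120; the given cells sum to 82, so (3,3) = 38.
Using anti-diagonal: 34 + 40 + ? → (3,1) = 120 − 74 = 46.
Row 2 must total 120; the given cells sum to 88, so (2,1) = 32.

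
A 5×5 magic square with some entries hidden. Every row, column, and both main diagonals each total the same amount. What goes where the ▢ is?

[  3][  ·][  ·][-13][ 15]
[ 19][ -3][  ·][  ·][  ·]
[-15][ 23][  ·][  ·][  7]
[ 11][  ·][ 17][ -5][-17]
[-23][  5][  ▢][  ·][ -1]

-7

Column 1 is complete and sums to -5; that is the magic constant.
Row 4 needs -5; the known cells sum to 6, so (4,2) = -11.
Column 2 must total -5; the given cells sum to 14, so (1,2) = -19.
Using column 5: 15 + 7 + (-17) + (-1) + ? → (2,5) = -5 − 4 = -9.
Using main diagonal: 3 + (-3) + (-5) + (-1) + ? → (3,3) = -5 − (-6) = 1.
From anti-diagonal, -5 − (15 + 1 + (-11) + (-23)) gives (2,4) = 13.
Row 1 must total -5; the given cells sum to -14, so (1,3) = 9.
Row 2 must total -5; the given cells sum to 20, so (2,3) = -25.
From row 3, -5 − (-15 + 23 + 1 + 7) gives (3,4) = -21.
Using column 3: 9 + (-25) + 1 + 17 + ? → (5,3) = -5 − 2 = -7.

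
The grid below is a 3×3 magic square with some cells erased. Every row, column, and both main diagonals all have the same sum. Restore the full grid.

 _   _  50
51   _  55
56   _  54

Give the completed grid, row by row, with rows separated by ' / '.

52 57 50 / 51 53 55 / 56 49 54

Column 3 is already complete: 50 + 55 + 54 = 159, so that is the magic constant.
Row 2: 51 + 55 + ? = 159, so (2,2) = 53.
Row 3 needs 159; the known cells sum to 110, so (3,2) = 49.
Column 1: 51 + 56 + ? = 159, so (1,1) = 52.
Column 2 needs 159; the known cells sum to 102, so (1,2) = 57.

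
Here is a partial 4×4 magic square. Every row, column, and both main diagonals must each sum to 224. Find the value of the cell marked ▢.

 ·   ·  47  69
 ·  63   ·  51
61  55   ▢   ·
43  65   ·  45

49

Using row 4: 43 + 65 + 45 + ? → (4,3) = 224 − 153 = 71.
Column 2 must total 224; the given cells sum to 183, so (1,2) = 41.
The remaining cell in column 4 is (3,4) = 224 − 165 = 59.
Anti-diagonal must total 224; the given cells sum to 167, so (2,3) = 57.
Row 1: 41 + 47 + 69 + ? = 224, so (1,1) = 67.
Row 2 needs 224; the known cells sum to 171, so (2,1) = 53.
Row 3 must total 224; the given cells sum to 175, so (3,3) = 49.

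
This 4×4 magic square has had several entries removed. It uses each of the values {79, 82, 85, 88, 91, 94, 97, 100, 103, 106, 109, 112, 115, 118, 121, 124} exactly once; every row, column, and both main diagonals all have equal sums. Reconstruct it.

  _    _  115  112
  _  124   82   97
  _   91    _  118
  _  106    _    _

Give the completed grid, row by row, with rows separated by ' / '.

94 85 115 112 / 103 124 82 97 / 88 91 109 118 / 121 106 100 79

The 16 entries sum to 1624, so each line sums to 1624/4 = 406.
The remaining cell in row 2 is (2,1) = 406 − 303 = 103.
Column 2 must total 406; the given cells sum to 321, so (1,2) = 85.
Column 4 needs 406; the known cells sum to 327, so (4,4) = 79.
Anti-diagonal must total 406; the given cells sum to 285, so (4,1) = 121.
Row 1 must total 406; the given cells sum to 312, so (1,1) = 94.
The remaining cell in row 4 is (4,3) = 406 − 306 = 100.
Column 1 needs 406; the known cells sum to 318, so (3,1) = 88.
The remaining cell in column 3 is (3,3) = 406 − 297 = 109.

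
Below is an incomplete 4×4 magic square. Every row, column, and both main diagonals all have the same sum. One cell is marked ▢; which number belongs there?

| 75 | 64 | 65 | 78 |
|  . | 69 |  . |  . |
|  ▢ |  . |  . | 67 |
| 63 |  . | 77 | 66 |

70

Row 1 is complete and sums to 282; that is the magic constant.
The remaining cell in row 4 is (4,2) = 282 − 206 = 76.
Column 2 needs 282; the known cells sum to 209, so (3,2) = 73.
Using column 4: 78 + 67 + 66 + ? → (2,4) = 282 − 211 = 71.
From main diagonal, 282 − (75 + 69 + 66) gives (3,3) = 72.
The remaining cell in anti-diagonal is (2,3) = 282 − 214 = 68.
From row 2, 282 − (69 + 68 + 71) gives (2,1) = 74.
The remaining cell in row 3 is (3,1) = 282 − 212 = 70.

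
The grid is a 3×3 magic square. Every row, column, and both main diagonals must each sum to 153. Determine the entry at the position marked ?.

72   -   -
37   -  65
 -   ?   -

From row 2, 153 − (37 + 65) gives (2,2) = 51.
Column 1: 72 + 37 + ? = 153, so (3,1) = 44.
The remaining cell in main diagonal is (3,3) = 153 − 123 = 30.
Anti-diagonal needs 153; the known cells sum to 95, so (1,3) = 58.
Using row 1: 72 + 58 + ? → (1,2) = 153 − 130 = 23.
Row 3: 44 + 30 + ? = 153, so (3,2) = 79.

79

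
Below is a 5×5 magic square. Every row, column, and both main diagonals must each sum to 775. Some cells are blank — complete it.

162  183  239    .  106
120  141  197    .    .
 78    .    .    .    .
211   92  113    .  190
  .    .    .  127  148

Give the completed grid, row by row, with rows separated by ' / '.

Row 1 must total 775; the given cells sum to 690, so (1,4) = 85.
The remaining cell in row 4 is (4,4) = 775 − 606 = 169.
Column 1 needs 775; the known cells sum to 571, so (5,1) = 204.
Using main diagonal: 162 + 141 + 169 + 148 + ? → (3,3) = 775 − 620 = 155.
Using anti-diagonal: 106 + 155 + 92 + 204 + ? → (2,4) = 775 − 557 = 218.
Row 2 must total 775; the given cells sum to 676, so (2,5) = 99.
Column 3: 239 + 197 + 155 + 113 + ? = 775, so (5,3) = 71.
From column 4, 775 − (85 + 218 + 169 + 127) gives (3,4) = 176.
Column 5: 106 + 99 + 190 + 148 + ? = 775, so (3,5) = 232.
Using row 3: 78 + 155 + 176 + 232 + ? → (3,2) = 775 − 641 = 134.
From row 5, 775 − (204 + 71 + 127 + 148) gives (5,2) = 225.

162 183 239 85 106 / 120 141 197 218 99 / 78 134 155 176 232 / 211 92 113 169 190 / 204 225 71 127 148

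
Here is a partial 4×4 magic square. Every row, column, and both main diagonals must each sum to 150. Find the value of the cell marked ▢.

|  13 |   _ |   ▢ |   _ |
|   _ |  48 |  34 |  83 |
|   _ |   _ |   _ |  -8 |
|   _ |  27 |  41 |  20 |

6

Row 2 needs 150; the known cells sum to 165, so (2,1) = -15.
Using row 4: 27 + 41 + 20 + ? → (4,1) = 150 − 88 = 62.
Column 1 must total 150; the given cells sum to 60, so (3,1) = 90.
From column 4, 150 − (83 + (-8) + 20) gives (1,4) = 55.
Main diagonal must total 150; the given cells sum to 81, so (3,3) = 69.
Anti-diagonal needs 150; the known cells sum to 151, so (3,2) = -1.
From column 2, 150 − (48 + (-1) + 27) gives (1,2) = 76.
Column 3 must total 150; the given cells sum to 144, so (1,3) = 6.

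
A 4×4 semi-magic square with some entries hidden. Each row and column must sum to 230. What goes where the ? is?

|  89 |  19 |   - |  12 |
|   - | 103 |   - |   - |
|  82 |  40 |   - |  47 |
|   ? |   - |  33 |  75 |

From row 1, 230 − (89 + 19 + 12) gives (1,3) = 110.
Row 3: 82 + 40 + 47 + ? = 230, so (3,3) = 61.
Column 2 must total 230; the given cells sum to 162, so (4,2) = 68.
Column 3 needs 230; the known cells sum to 204, so (2,3) = 26.
Column 4: 12 + 47 + 75 + ? = 230, so (2,4) = 96.
The remaining cell in row 2 is (2,1) = 230 − 225 = 5.
From row 4, 230 − (68 + 33 + 75) gives (4,1) = 54.

54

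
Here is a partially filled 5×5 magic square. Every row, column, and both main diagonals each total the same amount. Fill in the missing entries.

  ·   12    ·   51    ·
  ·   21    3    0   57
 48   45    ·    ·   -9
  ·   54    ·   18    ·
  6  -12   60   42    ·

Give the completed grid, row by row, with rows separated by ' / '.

Column 2 is already complete: 12 + 21 + 45 + 54 + -12 = 120, so that is the magic constant.
Row 2: 21 + 3 + 0 + 57 + ? = 120, so (2,1) = 39.
Row 5 must total 120; the given cells sum to 96, so (5,5) = 24.
Using column 4: 51 + 0 + 18 + 42 + ? → (3,4) = 120 − 111 = 9.
Using row 3: 48 + 45 + 9 + (-9) + ? → (3,3) = 120 − 93 = 27.
Main diagonal needs 120; the known cells sum to 90, so (1,1) = 30.
Anti-diagonal needs 120; the known cells sum to 87, so (1,5) = 33.
Row 1 needs 120; the known cells sum to 126, so (1,3) = -6.
Column 1 needs 120; the known cells sum to 123, so (4,1) = -3.
Using column 3: -6 + 3 + 27 + 60 + ? → (4,3) = 120 − 84 = 36.
Using column 5: 33 + 57 + (-9) + 24 + ? → (4,5) = 120 − 105 = 15.

30 12 -6 51 33 / 39 21 3 0 57 / 48 45 27 9 -9 / -3 54 36 18 15 / 6 -12 60 42 24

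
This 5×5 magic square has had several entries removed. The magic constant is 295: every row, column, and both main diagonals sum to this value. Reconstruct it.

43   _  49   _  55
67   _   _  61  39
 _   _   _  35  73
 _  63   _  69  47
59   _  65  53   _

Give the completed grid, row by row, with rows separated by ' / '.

43 71 49 77 55 / 67 45 83 61 39 / 51 79 57 35 73 / 75 63 41 69 47 / 59 37 65 53 81

Column 4 needs 295; the known cells sum to 218, so (1,4) = 77.
Column 5: 55 + 39 + 73 + 47 + ? = 295, so (5,5) = 81.
The remaining cell in anti-diagonal is (3,3) = 295 − 238 = 57.
From row 1, 295 − (43 + 49 + 77 + 55) gives (1,2) = 71.
Using row 5: 59 + 65 + 53 + 81 + ? → (5,2) = 295 − 258 = 37.
From main diagonal, 295 − (43 + 57 + 69 + 81) gives (2,2) = 45.
Using row 2: 67 + 45 + 61 + 39 + ? → (2,3) = 295 − 212 = 83.
The remaining cell in column 2 is (3,2) = 295 − 216 = 79.
Using column 3: 49 + 83 + 57 + 65 + ? → (4,3) = 295 − 254 = 41.
Row 3: 79 + 57 + 35 + 73 + ? = 295, so (3,1) = 51.
Using row 4: 63 + 41 + 69 + 47 + ? → (4,1) = 295 − 220 = 75.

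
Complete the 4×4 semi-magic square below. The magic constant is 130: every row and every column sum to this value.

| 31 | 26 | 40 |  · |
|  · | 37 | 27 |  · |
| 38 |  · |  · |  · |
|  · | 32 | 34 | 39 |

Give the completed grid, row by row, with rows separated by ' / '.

Row 1 needs 130; the known cells sum to 97, so (1,4) = 33.
The remaining cell in row 4 is (4,1) = 130 − 105 = 25.
Column 1 needs 130; the known cells sum to 94, so (2,1) = 36.
Column 2 needs 130; the known cells sum to 95, so (3,2) = 35.
From column 3, 130 − (40 + 27 + 34) gives (3,3) = 29.
The remaining cell in row 2 is (2,4) = 130 − 100 = 30.
Row 3: 38 + 35 + 29 + ? = 130, so (3,4) = 28.

31 26 40 33 / 36 37 27 30 / 38 35 29 28 / 25 32 34 39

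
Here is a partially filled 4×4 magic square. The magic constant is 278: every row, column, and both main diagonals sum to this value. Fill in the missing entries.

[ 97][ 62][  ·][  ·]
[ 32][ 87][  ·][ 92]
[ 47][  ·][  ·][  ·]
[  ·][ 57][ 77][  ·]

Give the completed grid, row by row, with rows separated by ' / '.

Row 2 must total 278; the given cells sum to 211, so (2,3) = 67.
Column 1: 97 + 32 + 47 + ? = 278, so (4,1) = 102.
Using column 2: 62 + 87 + 57 + ? → (3,2) = 278 − 206 = 72.
Anti-diagonal needs 278; the known cells sum to 241, so (1,4) = 37.
Row 1 needs 278; the known cells sum to 196, so (1,3) = 82.
The remaining cell in row 4 is (4,4) = 278 − 236 = 42.
Using column 3: 82 + 67 + 77 + ? → (3,3) = 278 − 226 = 52.
Using column 4: 37 + 92 + 42 + ? → (3,4) = 278 − 171 = 107.

97 62 82 37 / 32 87 67 92 / 47 72 52 107 / 102 57 77 42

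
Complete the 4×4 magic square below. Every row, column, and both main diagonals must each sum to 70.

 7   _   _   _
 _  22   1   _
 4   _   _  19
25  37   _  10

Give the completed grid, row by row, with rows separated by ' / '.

7 -5 40 28 / 34 22 1 13 / 4 16 31 19 / 25 37 -2 10

Using row 4: 25 + 37 + 10 + ? → (4,3) = 70 − 72 = -2.
Column 1 needs 70; the known cells sum to 36, so (2,1) = 34.
From main diagonal, 70 − (7 + 22 + 10) gives (3,3) = 31.
From row 2, 70 − (34 + 22 + 1) gives (2,4) = 13.
Row 3 needs 70; the known cells sum to 54, so (3,2) = 16.
The remaining cell in column 2 is (1,2) = 70 − 75 = -5.
Column 3 needs 70; the known cells sum to 30, so (1,3) = 40.
Column 4: 13 + 19 + 10 + ? = 70, so (1,4) = 28.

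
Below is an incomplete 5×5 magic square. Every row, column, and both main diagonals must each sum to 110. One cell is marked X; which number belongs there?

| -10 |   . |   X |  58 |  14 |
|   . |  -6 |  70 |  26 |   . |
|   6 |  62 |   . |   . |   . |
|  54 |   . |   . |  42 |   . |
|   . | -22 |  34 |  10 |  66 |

The remaining cell in row 5 is (5,1) = 110 − 88 = 22.
The remaining cell in column 1 is (2,1) = 110 − 72 = 38.
Using column 4: 58 + 26 + 42 + 10 + ? → (3,4) = 110 − 136 = -26.
From main diagonal, 110 − (-10 + (-6) + 42 + 66) gives (3,3) = 18.
Anti-diagonal needs 110; the known cells sum to 80, so (4,2) = 30.
Using row 2: 38 + (-6) + 70 + 26 + ? → (2,5) = 110 − 128 = -18.
Row 3 needs 110; the known cells sum to 60, so (3,5) = 50.
Column 2: -6 + 62 + 30 + (-22) + ? = 110, so (1,2) = 46.
The remaining cell in column 5 is (4,5) = 110 − 112 = -2.
Row 1 must total 110; the given cells sum to 108, so (1,3) = 2.

2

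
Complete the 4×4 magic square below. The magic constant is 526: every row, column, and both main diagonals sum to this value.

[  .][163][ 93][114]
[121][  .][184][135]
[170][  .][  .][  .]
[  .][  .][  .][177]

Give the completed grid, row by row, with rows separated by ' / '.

Row 1 must total 526; the given cells sum to 370, so (1,1) = 156.
From row 2, 526 − (121 + 184 + 135) gives (2,2) = 86.
Column 1 needs 526; the known cells sum to 447, so (4,1) = 79.
Using column 4: 114 + 135 + 177 + ? → (3,4) = 526 − 426 = 100.
Main diagonal must total 526; the given cells sum to 419, so (3,3) = 107.
The remaining cell in anti-diagonal is (3,2) = 526 − 377 = 149.
Column 2 needs 526; the known cells sum to 398, so (4,2) = 128.
Column 3 needs 526; the known cells sum to 384, so (4,3) = 142.

156 163 93 114 / 121 86 184 135 / 170 149 107 100 / 79 128 142 177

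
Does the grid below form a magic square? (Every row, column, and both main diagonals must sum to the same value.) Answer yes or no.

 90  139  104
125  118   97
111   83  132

Row 1: 90 + 139 + 104 = 333.
Row 2: 125 + 118 + 97 = 340.
Row 3: 111 + 83 + 132 = 326.
Column 1: 90 + 125 + 111 = 326.
Column 2: 139 + 118 + 83 = 340.
Column 3: 104 + 97 + 132 = 333.
Main diagonal: 90 + 118 + 132 = 340.
Anti-diagonal: 104 + 118 + 111 = 333.

No — anti-diagonal sums to 333 but main diagonal sums to 340.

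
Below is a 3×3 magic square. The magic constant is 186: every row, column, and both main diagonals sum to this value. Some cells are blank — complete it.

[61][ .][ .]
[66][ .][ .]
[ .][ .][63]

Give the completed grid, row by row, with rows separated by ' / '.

61 60 65 / 66 62 58 / 59 64 63

Column 1 must total 186; the given cells sum to 127, so (3,1) = 59.
Main diagonal: 61 + 63 + ? = 186, so (2,2) = 62.
The remaining cell in anti-diagonal is (1,3) = 186 − 121 = 65.
Row 1 must total 186; the given cells sum to 126, so (1,2) = 60.
Row 2 must total 186; the given cells sum to 128, so (2,3) = 58.
Row 3 must total 186; the given cells sum to 122, so (3,2) = 64.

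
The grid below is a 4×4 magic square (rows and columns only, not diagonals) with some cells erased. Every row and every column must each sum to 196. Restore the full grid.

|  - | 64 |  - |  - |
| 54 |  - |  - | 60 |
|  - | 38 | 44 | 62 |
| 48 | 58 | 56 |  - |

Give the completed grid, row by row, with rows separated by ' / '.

Row 3 needs 196; the known cells sum to 144, so (3,1) = 52.
Row 4 needs 196; the known cells sum to 162, so (4,4) = 34.
From column 1, 196 − (54 + 52 + 48) gives (1,1) = 42.
Using column 2: 64 + 38 + 58 + ? → (2,2) = 196 − 160 = 36.
From column 4, 196 − (60 + 62 + 34) gives (1,4) = 40.
Row 1 needs 196; the known cells sum to 146, so (1,3) = 50.
Using row 2: 54 + 36 + 60 + ? → (2,3) = 196 − 150 = 46.

42 64 50 40 / 54 36 46 60 / 52 38 44 62 / 48 58 56 34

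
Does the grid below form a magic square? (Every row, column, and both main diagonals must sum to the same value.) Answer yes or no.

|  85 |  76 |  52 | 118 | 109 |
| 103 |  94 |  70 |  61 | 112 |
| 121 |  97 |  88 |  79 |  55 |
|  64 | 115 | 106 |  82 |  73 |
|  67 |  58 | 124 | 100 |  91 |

Row 1: 85 + 76 + 52 + 118 + 109 = 440.
Row 2: 103 + 94 + 70 + 61 + 112 = 440.
Row 3: 121 + 97 + 88 + 79 + 55 = 440.
Row 4: 64 + 115 + 106 + 82 + 73 = 440.
Row 5: 67 + 58 + 124 + 100 + 91 = 440.
Column 1: 85 + 103 + 121 + 64 + 67 = 440.
Column 2: 76 + 94 + 97 + 115 + 58 = 440.
Column 3: 52 + 70 + 88 + 106 + 124 = 440.
Column 4: 118 + 61 + 79 + 82 + 100 = 440.
Column 5: 109 + 112 + 55 + 73 + 91 = 440.
Main diagonal: 85 + 94 + 88 + 82 + 91 = 440.
Anti-diagonal: 109 + 61 + 88 + 115 + 67 = 440.
All lines sum to 440.

Yes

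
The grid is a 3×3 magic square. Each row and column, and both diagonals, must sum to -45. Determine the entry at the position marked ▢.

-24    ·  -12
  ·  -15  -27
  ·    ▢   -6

Row 1 needs -45; the known cells sum to -36, so (1,2) = -9.
Using row 2: -15 + (-27) + ? → (2,1) = -45 − (-42) = -3.
Using column 1: -24 + (-3) + ? → (3,1) = -45 − (-27) = -18.
From column 2, -45 − (-9 + (-15)) gives (3,2) = -21.

-21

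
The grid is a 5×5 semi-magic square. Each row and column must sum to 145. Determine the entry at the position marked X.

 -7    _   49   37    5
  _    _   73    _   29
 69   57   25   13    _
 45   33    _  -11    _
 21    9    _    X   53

65

The remaining cell in row 1 is (1,2) = 145 − 84 = 61.
Row 3 needs 145; the known cells sum to 164, so (3,5) = -19.
Column 1: -7 + 69 + 45 + 21 + ? = 145, so (2,1) = 17.
Column 2 needs 145; the known cells sum to 160, so (2,2) = -15.
Column 5 needs 145; the known cells sum to 68, so (4,5) = 77.
Row 2 must total 145; the given cells sum to 104, so (2,4) = 41.
Row 4 must total 145; the given cells sum to 144, so (4,3) = 1.
From column 3, 145 − (49 + 73 + 25 + 1) gives (5,3) = -3.
Column 4 needs 145; the known cells sum to 80, so (5,4) = 65.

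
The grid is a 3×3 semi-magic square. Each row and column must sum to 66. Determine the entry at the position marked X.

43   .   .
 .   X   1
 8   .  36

From row 3, 66 − (8 + 36) gives (3,2) = 22.
The remaining cell in column 1 is (2,1) = 66 − 51 = 15.
From column 3, 66 − (1 + 36) gives (1,3) = 29.
Row 1 needs 66; the known cells sum to 72, so (1,2) = -6.
From row 2, 66 − (15 + 1) gives (2,2) = 50.

50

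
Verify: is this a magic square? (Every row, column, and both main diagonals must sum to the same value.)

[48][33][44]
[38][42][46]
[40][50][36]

No — row 2 sums to 126 but column 2 sums to 125.

Row 1: 48 + 33 + 44 = 125.
Row 2: 38 + 42 + 46 = 126.
Row 3: 40 + 50 + 36 = 126.
Column 1: 48 + 38 + 40 = 126.
Column 2: 33 + 42 + 50 = 125.
Column 3: 44 + 46 + 36 = 126.
Main diagonal: 48 + 42 + 36 = 126.
Anti-diagonal: 44 + 42 + 40 = 126.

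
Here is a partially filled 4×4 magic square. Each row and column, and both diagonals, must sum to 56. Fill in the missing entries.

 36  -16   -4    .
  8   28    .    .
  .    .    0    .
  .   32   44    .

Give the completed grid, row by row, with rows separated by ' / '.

Row 1: 36 + (-16) + (-4) + ? = 56, so (1,4) = 40.
Column 2 must total 56; the given cells sum to 44, so (3,2) = 12.
The remaining cell in column 3 is (2,3) = 56 − 40 = 16.
Main diagonal needs 56; the known cells sum to 64, so (4,4) = -8.
From anti-diagonal, 56 − (40 + 16 + 12) gives (4,1) = -12.
Row 2 must total 56; the given cells sum to 52, so (2,4) = 4.
Column 1 needs 56; the known cells sum to 32, so (3,1) = 24.
Column 4 needs 56; the known cells sum to 36, so (3,4) = 20.

36 -16 -4 40 / 8 28 16 4 / 24 12 0 20 / -12 32 44 -8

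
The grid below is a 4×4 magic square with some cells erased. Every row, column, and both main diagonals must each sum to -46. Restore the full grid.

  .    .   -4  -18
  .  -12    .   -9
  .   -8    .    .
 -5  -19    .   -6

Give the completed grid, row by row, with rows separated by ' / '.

-17 -7 -4 -18 / -10 -12 -15 -9 / -14 -8 -11 -13 / -5 -19 -16 -6

Row 4 must total -46; the given cells sum to -30, so (4,3) = -16.
Column 2 must total -46; the given cells sum to -39, so (1,2) = -7.
From column 4, -46 − (-18 + (-9) + (-6)) gives (3,4) = -13.
Anti-diagonal: -18 + (-8) + (-5) + ? = -46, so (2,3) = -15.
Row 1 needs -46; the known cells sum to -29, so (1,1) = -17.
Row 2 needs -46; the known cells sum to -36, so (2,1) = -10.
Column 1: -17 + (-10) + (-5) + ? = -46, so (3,1) = -14.
Column 3 needs -46; the known cells sum to -35, so (3,3) = -11.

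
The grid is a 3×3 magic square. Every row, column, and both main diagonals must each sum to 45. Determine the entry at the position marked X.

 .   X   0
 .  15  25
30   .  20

35

Row 2 must total 45; the given cells sum to 40, so (2,1) = 5.
Row 3: 30 + 20 + ? = 45, so (3,2) = -5.
Using column 1: 5 + 30 + ? → (1,1) = 45 − 35 = 10.
The remaining cell in column 2 is (1,2) = 45 − 10 = 35.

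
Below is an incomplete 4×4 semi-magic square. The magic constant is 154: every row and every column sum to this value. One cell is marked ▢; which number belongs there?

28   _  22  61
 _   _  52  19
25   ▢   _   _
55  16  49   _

From row 1, 154 − (28 + 22 + 61) gives (1,2) = 43.
Row 4 must total 154; the given cells sum to 120, so (4,4) = 34.
Using column 1: 28 + 25 + 55 + ? → (2,1) = 154 − 108 = 46.
Column 3 must total 154; the given cells sum to 123, so (3,3) = 31.
Column 4: 61 + 19 + 34 + ? = 154, so (3,4) = 40.
From row 2, 154 − (46 + 52 + 19) gives (2,2) = 37.
Row 3: 25 + 31 + 40 + ? = 154, so (3,2) = 58.

58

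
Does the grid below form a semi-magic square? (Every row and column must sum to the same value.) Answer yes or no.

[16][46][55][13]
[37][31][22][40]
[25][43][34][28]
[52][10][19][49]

Yes

Row 1: 16 + 46 + 55 + 13 = 130.
Row 2: 37 + 31 + 22 + 40 = 130.
Row 3: 25 + 43 + 34 + 28 = 130.
Row 4: 52 + 10 + 19 + 49 = 130.
Column 1: 16 + 37 + 25 + 52 = 130.
Column 2: 46 + 31 + 43 + 10 = 130.
Column 3: 55 + 22 + 34 + 19 = 130.
Column 4: 13 + 40 + 28 + 49 = 130.
All lines sum to 130.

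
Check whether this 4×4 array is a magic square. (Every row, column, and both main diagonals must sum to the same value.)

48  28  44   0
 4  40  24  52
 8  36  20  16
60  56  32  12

No — column 1 sums to 120 but column 4 sums to 80.

Row 1: 48 + 28 + 44 + 0 = 120.
Row 2: 4 + 40 + 24 + 52 = 120.
Row 3: 8 + 36 + 20 + 16 = 80.
Row 4: 60 + 56 + 32 + 12 = 160.
Column 1: 48 + 4 + 8 + 60 = 120.
Column 2: 28 + 40 + 36 + 56 = 160.
Column 3: 44 + 24 + 20 + 32 = 120.
Column 4: 0 + 52 + 16 + 12 = 80.
Main diagonal: 48 + 40 + 20 + 12 = 120.
Anti-diagonal: 0 + 24 + 36 + 60 = 120.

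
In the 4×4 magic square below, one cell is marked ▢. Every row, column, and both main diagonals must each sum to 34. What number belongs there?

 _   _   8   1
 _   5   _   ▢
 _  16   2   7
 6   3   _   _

14

Using row 3: 16 + 2 + 7 + ? → (3,1) = 34 − 25 = 9.
Column 2 needs 34; the known cells sum to 24, so (1,2) = 10.
The remaining cell in anti-diagonal is (2,3) = 34 − 23 = 11.
Row 1 must total 34; the given cells sum to 19, so (1,1) = 15.
Column 1: 15 + 9 + 6 + ? = 34, so (2,1) = 4.
Column 3: 8 + 11 + 2 + ? = 34, so (4,3) = 13.
Main diagonal must total 34; the given cells sum to 22, so (4,4) = 12.
Using row 2: 4 + 5 + 11 + ? → (2,4) = 34 − 20 = 14.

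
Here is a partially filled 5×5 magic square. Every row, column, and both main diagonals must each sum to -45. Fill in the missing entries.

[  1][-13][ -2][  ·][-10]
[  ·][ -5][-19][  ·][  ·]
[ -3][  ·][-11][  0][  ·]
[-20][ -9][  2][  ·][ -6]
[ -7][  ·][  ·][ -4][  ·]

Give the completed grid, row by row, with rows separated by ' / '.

1 -13 -2 -21 -10 / -16 -5 -19 -8 3 / -3 -17 -11 0 -14 / -20 -9 2 -12 -6 / -7 -1 -15 -4 -18

From row 1, -45 − (1 + (-13) + (-2) + (-10)) gives (1,4) = -21.
Row 4 must total -45; the given cells sum to -33, so (4,4) = -12.
The remaining cell in column 1 is (2,1) = -45 − (-29) = -16.
Using column 3: -2 + (-19) + (-11) + 2 + ? → (5,3) = -45 − (-30) = -15.
The remaining cell in column 4 is (2,4) = -45 − (-37) = -8.
The remaining cell in main diagonal is (5,5) = -45 − (-27) = -18.
Row 2: -16 + (-5) + (-19) + (-8) + ? = -45, so (2,5) = 3.
Row 5: -7 + (-15) + (-4) + (-18) + ? = -45, so (5,2) = -1.
From column 2, -45 − (-13 + (-5) + (-9) + (-1)) gives (3,2) = -17.
Column 5 needs -45; the known cells sum to -31, so (3,5) = -14.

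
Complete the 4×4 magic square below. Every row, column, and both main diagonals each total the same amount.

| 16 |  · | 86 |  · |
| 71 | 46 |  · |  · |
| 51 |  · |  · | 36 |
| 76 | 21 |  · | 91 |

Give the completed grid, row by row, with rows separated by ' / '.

Column 1 is already complete: 16 + 71 + 51 + 76 = 214, so that is the magic constant.
Using row 4: 76 + 21 + 91 + ? → (4,3) = 214 − 188 = 26.
Using main diagonal: 16 + 46 + 91 + ? → (3,3) = 214 − 153 = 61.
Row 3: 51 + 61 + 36 + ? = 214, so (3,2) = 66.
Column 2 must total 214; the given cells sum to 133, so (1,2) = 81.
Using column 3: 86 + 61 + 26 + ? → (2,3) = 214 − 173 = 41.
Using anti-diagonal: 41 + 66 + 76 + ? → (1,4) = 214 − 183 = 31.
Row 2 needs 214; the known cells sum to 158, so (2,4) = 56.

16 81 86 31 / 71 46 41 56 / 51 66 61 36 / 76 21 26 91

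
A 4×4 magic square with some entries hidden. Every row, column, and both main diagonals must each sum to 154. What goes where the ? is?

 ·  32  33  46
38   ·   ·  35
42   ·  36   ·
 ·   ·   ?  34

45

Row 1: 32 + 33 + 46 + ? = 154, so (1,1) = 43.
The remaining cell in column 1 is (4,1) = 154 − 123 = 31.
Column 4 must total 154; the given cells sum to 115, so (3,4) = 39.
The remaining cell in main diagonal is (2,2) = 154 − 113 = 41.
Row 2 must total 154; the given cells sum to 114, so (2,3) = 40.
Row 3 must total 154; the given cells sum to 117, so (3,2) = 37.
Column 2 must total 154; the given cells sum to 110, so (4,2) = 44.
Column 3: 33 + 40 + 36 + ? = 154, so (4,3) = 45.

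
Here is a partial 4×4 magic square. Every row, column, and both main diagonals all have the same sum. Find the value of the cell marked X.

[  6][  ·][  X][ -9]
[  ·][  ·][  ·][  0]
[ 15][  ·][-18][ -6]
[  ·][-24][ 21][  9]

-21

Column 4 is complete and sums to -6; that is the magic constant.
Row 3 needs -6; the known cells sum to -9, so (3,2) = 3.
Row 4 must total -6; the given cells sum to 6, so (4,1) = -12.
Using column 1: 6 + 15 + (-12) + ? → (2,1) = -6 − 9 = -15.
Main diagonal: 6 + (-18) + 9 + ? = -6, so (2,2) = -3.
From anti-diagonal, -6 − (-9 + 3 + (-12)) gives (2,3) = 12.
Column 2: -3 + 3 + (-24) + ? = -6, so (1,2) = 18.
Using column 3: 12 + (-18) + 21 + ? → (1,3) = -6 − 15 = -21.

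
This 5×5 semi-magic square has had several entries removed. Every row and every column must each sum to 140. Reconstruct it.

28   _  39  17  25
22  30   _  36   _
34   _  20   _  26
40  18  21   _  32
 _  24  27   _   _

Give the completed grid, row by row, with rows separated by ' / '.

Using row 1: 28 + 39 + 17 + 25 + ? → (1,2) = 140 − 109 = 31.
The remaining cell in row 4 is (4,4) = 140 − 111 = 29.
Column 1 must total 140; the given cells sum to 124, so (5,1) = 16.
Column 2 must total 140; the given cells sum to 103, so (3,2) = 37.
Using column 3: 39 + 20 + 21 + 27 + ? → (2,3) = 140 − 107 = 33.
Row 2: 22 + 30 + 33 + 36 + ? = 140, so (2,5) = 19.
Row 3 needs 140; the known cells sum to 117, so (3,4) = 23.
The remaining cell in column 4 is (5,4) = 140 − 105 = 35.
Column 5 needs 140; the known cells sum to 102, so (5,5) = 38.

28 31 39 17 25 / 22 30 33 36 19 / 34 37 20 23 26 / 40 18 21 29 32 / 16 24 27 35 38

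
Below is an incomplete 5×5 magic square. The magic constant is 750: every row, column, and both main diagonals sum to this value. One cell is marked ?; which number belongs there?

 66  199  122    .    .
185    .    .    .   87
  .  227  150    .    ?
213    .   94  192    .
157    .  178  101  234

171

The remaining cell in row 5 is (5,2) = 750 − 670 = 80.
From column 1, 750 − (66 + 185 + 213 + 157) gives (3,1) = 129.
Using column 3: 122 + 150 + 94 + 178 + ? → (2,3) = 750 − 544 = 206.
Using main diagonal: 66 + 150 + 192 + 234 + ? → (2,2) = 750 − 642 = 108.
Row 2 needs 750; the known cells sum to 586, so (2,4) = 164.
The remaining cell in column 2 is (4,2) = 750 − 614 = 136.
The remaining cell in anti-diagonal is (1,5) = 750 − 607 = 143.
The remaining cell in row 1 is (1,4) = 750 − 530 = 220.
Row 4: 213 + 136 + 94 + 192 + ? = 750, so (4,5) = 115.
From column 4, 750 − (220 + 164 + 192 + 101) gives (3,4) = 73.
Column 5: 143 + 87 + 115 + 234 + ? = 750, so (3,5) = 171.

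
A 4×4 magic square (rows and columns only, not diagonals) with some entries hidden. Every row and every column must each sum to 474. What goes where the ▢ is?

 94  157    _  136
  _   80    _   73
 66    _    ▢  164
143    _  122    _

Row 1 must total 474; the given cells sum to 387, so (1,3) = 87.
Using column 1: 94 + 66 + 143 + ? → (2,1) = 474 − 303 = 171.
Column 4: 136 + 73 + 164 + ? = 474, so (4,4) = 101.
Row 2 needs 474; the known cells sum to 324, so (2,3) = 150.
Row 4 needs 474; the known cells sum to 366, so (4,2) = 108.
Column 2: 157 + 80 + 108 + ? = 474, so (3,2) = 129.
The remaining cell in column 3 is (3,3) = 474 − 359 = 115.

115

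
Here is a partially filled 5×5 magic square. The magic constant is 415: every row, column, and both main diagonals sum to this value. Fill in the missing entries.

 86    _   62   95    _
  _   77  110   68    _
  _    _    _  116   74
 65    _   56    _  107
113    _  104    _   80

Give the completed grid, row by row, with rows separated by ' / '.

86 119 62 95 53 / 59 77 110 68 101 / 92 50 83 116 74 / 65 98 56 89 107 / 113 71 104 47 80

Using column 3: 62 + 110 + 56 + 104 + ? → (3,3) = 415 − 332 = 83.
From main diagonal, 415 − (86 + 77 + 83 + 80) gives (4,4) = 89.
Using row 4: 65 + 56 + 89 + 107 + ? → (4,2) = 415 − 317 = 98.
Column 4 must total 415; the given cells sum to 368, so (5,4) = 47.
Anti-diagonal: 68 + 83 + 98 + 113 + ? = 415, so (1,5) = 53.
The remaining cell in row 1 is (1,2) = 415 − 296 = 119.
Row 5 must total 415; the given cells sum to 344, so (5,2) = 71.
Column 2 must total 415; the given cells sum to 365, so (3,2) = 50.
Column 5 needs 415; the known cells sum to 314, so (2,5) = 101.
From row 2, 415 − (77 + 110 + 68 + 101) gives (2,1) = 59.
Row 3: 50 + 83 + 116 + 74 + ? = 415, so (3,1) = 92.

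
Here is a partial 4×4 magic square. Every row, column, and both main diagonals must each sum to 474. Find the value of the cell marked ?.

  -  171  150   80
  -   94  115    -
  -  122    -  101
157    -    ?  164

66

From row 1, 474 − (171 + 150 + 80) gives (1,1) = 73.
Column 2: 171 + 94 + 122 + ? = 474, so (4,2) = 87.
The remaining cell in column 4 is (2,4) = 474 − 345 = 129.
Main diagonal needs 474; the known cells sum to 331, so (3,3) = 143.
Row 2 must total 474; the given cells sum to 338, so (2,1) = 136.
Row 3 needs 474; the known cells sum to 366, so (3,1) = 108.
From row 4, 474 − (157 + 87 + 164) gives (4,3) = 66.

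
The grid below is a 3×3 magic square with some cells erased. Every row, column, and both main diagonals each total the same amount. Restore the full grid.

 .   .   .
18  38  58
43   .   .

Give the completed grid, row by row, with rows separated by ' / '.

Row 2 is already complete: 18 + 38 + 58 = 114, so that is the magic constant.
Column 1 must total 114; the given cells sum to 61, so (1,1) = 53.
The remaining cell in main diagonal is (3,3) = 114 − 91 = 23.
Using anti-diagonal: 38 + 43 + ? → (1,3) = 114 − 81 = 33.
Row 1 needs 114; the known cells sum to 86, so (1,2) = 28.
Row 3: 43 + 23 + ? = 114, so (3,2) = 48.

53 28 33 / 18 38 58 / 43 48 23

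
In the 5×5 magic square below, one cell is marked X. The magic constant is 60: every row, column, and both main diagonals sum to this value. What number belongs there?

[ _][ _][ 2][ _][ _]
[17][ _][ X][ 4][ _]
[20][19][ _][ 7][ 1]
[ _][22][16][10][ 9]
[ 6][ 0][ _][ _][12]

5

Row 3 must total 60; the given cells sum to 47, so (3,3) = 13.
Using row 4: 22 + 16 + 10 + 9 + ? → (4,1) = 60 − 57 = 3.
Column 1 must total 60; the given cells sum to 46, so (1,1) = 14.
Main diagonal: 14 + 13 + 10 + 12 + ? = 60, so (2,2) = 11.
Anti-diagonal needs 60; the known cells sum to 45, so (1,5) = 15.
From column 2, 60 − (11 + 19 + 22 + 0) gives (1,2) = 8.
Using column 5: 15 + 1 + 9 + 12 + ? → (2,5) = 60 − 37 = 23.
Row 1 needs 60; the known cells sum to 39, so (1,4) = 21.
From row 2, 60 − (17 + 11 + 4 + 23) gives (2,3) = 5.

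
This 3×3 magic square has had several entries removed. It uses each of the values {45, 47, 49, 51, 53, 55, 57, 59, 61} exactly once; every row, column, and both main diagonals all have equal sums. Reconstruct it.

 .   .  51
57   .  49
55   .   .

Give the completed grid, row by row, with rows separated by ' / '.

47 61 51 / 57 53 49 / 55 45 59

The 9 entries sum to 477, so each line sums to 477/3 = 159.
Row 2: 57 + 49 + ? = 159, so (2,2) = 53.
From column 1, 159 − (57 + 55) gives (1,1) = 47.
From column 3, 159 − (51 + 49) gives (3,3) = 59.
Row 1: 47 + 51 + ? = 159, so (1,2) = 61.
Using row 3: 55 + 59 + ? → (3,2) = 159 − 114 = 45.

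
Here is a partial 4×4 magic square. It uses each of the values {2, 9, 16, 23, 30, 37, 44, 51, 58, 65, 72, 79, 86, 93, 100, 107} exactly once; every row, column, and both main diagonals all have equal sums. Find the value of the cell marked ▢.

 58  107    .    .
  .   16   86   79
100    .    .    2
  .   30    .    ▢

The 16 entries sum to 872, so each line sums to 872/4 = 218.
Row 2 needs 218; the known cells sum to 181, so (2,1) = 37.
Column 1 needs 218; the known cells sum to 195, so (4,1) = 23.
Column 2 must total 218; the given cells sum to 153, so (3,2) = 65.
Anti-diagonal: 86 + 65 + 23 + ? = 218, so (1,4) = 44.
From row 1, 218 − (58 + 107 + 44) gives (1,3) = 9.
Using row 3: 100 + 65 + 2 + ? → (3,3) = 218 − 167 = 51.
From column 3, 218 − (9 + 86 + 51) gives (4,3) = 72.
Using column 4: 44 + 79 + 2 + ? → (4,4) = 218 − 125 = 93.

93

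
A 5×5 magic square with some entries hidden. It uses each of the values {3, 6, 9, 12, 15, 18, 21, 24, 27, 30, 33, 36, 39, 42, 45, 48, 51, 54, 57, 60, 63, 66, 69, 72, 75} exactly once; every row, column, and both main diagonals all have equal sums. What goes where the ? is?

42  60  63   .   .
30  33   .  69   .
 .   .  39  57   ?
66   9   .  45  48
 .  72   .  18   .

The 25 entries sum to 975, so each line sums to 975/5 = 195.
The remaining cell in row 4 is (4,3) = 195 − 168 = 27.
Column 2 must total 195; the given cells sum to 174, so (3,2) = 21.
The remaining cell in column 4 is (1,4) = 195 − 189 = 6.
Main diagonal: 42 + 33 + 39 + 45 + ? = 195, so (5,5) = 36.
Row 1 needs 195; the known cells sum to 171, so (1,5) = 24.
The remaining cell in anti-diagonal is (5,1) = 195 − 141 = 54.
Row 5: 54 + 72 + 18 + 36 + ? = 195, so (5,3) = 15.
The remaining cell in column 1 is (3,1) = 195 − 192 = 3.
Using column 3: 63 + 39 + 27 + 15 + ? → (2,3) = 195 − 144 = 51.
The remaining cell in row 2 is (2,5) = 195 − 183 = 12.
Row 3 must total 195; the given cells sum to 120, so (3,5) = 75.

75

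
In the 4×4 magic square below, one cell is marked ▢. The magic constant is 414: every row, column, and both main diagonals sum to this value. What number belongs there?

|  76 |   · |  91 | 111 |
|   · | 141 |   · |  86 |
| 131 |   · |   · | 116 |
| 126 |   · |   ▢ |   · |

The remaining cell in row 1 is (1,2) = 414 − 278 = 136.
Column 1 needs 414; the known cells sum to 333, so (2,1) = 81.
From column 4, 414 − (111 + 86 + 116) gives (4,4) = 101.
Main diagonal must total 414; the given cells sum to 318, so (3,3) = 96.
Row 2: 81 + 141 + 86 + ? = 414, so (2,3) = 106.
Row 3 must total 414; the given cells sum to 343, so (3,2) = 71.
Column 2: 136 + 141 + 71 + ? = 414, so (4,2) = 66.
Using column 3: 91 + 106 + 96 + ? → (4,3) = 414 − 293 = 121.

121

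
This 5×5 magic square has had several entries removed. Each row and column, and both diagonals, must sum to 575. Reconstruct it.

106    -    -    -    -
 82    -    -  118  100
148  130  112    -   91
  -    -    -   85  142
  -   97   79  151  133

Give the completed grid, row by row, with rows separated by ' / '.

Row 3: 148 + 130 + 112 + 91 + ? = 575, so (3,4) = 94.
The remaining cell in row 5 is (5,1) = 575 − 460 = 115.
Column 1 needs 575; the known cells sum to 451, so (4,1) = 124.
Using column 4: 118 + 94 + 85 + 151 + ? → (1,4) = 575 − 448 = 127.
Using column 5: 100 + 91 + 142 + 133 + ? → (1,5) = 575 − 466 = 109.
Main diagonal must total 575; the given cells sum to 436, so (2,2) = 139.
From anti-diagonal, 575 − (109 + 118 + 112 + 115) gives (4,2) = 121.
Using row 2: 82 + 139 + 118 + 100 + ? → (2,3) = 575 − 439 = 136.
From row 4, 575 − (124 + 121 + 85 + 142) gives (4,3) = 103.
Column 2 must total 575; the given cells sum to 487, so (1,2) = 88.
Column 3 must total 575; the given cells sum to 430, so (1,3) = 145.

106 88 145 127 109 / 82 139 136 118 100 / 148 130 112 94 91 / 124 121 103 85 142 / 115 97 79 151 133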